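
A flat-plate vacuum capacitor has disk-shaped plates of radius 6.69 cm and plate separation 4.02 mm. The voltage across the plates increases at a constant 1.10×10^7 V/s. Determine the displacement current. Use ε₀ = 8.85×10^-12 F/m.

The field between the plates is E = V/d, so dE/dt = (1.10×10^7)/(4.02×10^-3 m) = 2.736×10^9 V/(m·s).
I_d = ε₀ A (dE/dt) = (8.85×10^-12)(0.01406)(2.736×10^9) = 3.40×10^-4 A.

3.40×10^-4 A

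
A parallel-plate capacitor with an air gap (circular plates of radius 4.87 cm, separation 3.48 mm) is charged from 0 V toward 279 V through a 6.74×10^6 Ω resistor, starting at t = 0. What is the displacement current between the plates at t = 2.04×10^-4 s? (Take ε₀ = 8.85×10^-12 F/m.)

C = ε₀A/d = (8.85×10^-12)(7.451×10^-3)/(3.48×10^-3) = 1.895×10^-11 F, so τ = RC = 1.277×10^-4 s.
The conduction current is I(t) = (V₀/R) e^(−t/τ), and the displacement current between the plates equals it.
t/τ = 1.597; I_d = (279/6.74×10^6) · e^(−1.597) = (4.139×10^-5)(0.2025) = 8.38×10^-6 A.

8.38×10^-6 A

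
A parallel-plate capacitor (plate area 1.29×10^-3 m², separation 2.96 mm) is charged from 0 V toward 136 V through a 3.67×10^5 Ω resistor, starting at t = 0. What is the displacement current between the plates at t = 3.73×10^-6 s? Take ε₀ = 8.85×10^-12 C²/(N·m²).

2.66×10^-5 A

With C = ε₀A/d = (8.85×10^-12)(1.29×10^-3)/(2.96×10^-3) = 3.857×10^-12 F, the time constant is τ = RC = 1.416×10^-6 s, so t/τ = 2.634 and e^(−t/τ) = 0.07179.
I_d = I_cond = (V₀/R) e^(−t/τ) = (3.706×10^-4)(0.07179) = 2.66×10^-5 A.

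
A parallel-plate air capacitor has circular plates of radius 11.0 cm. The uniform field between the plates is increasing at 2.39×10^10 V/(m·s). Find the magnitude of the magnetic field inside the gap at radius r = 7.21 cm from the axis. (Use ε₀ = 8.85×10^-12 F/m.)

9.58×10^-9 T

I_d = ε₀ dΦ_E/dt = ε₀ πR² (dE/dt) = (8.85×10^-12)(0.03801)(2.39×10^10) = 8.040×10^-3 A through the full plate area.
∮B·dl = μ₀ I_d,enc with I_d,enc = I_d r²/R² = 3.454×10^-3 A; so B = μ₀ I_d,enc/(2πr) = 9.58×10^-9 T.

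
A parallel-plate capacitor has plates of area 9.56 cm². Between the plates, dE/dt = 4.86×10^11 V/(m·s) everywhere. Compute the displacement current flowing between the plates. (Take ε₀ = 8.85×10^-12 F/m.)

I_d = ε₀ A (dE/dt) = (8.85×10^-12)(9.56×10^-4 m²)(4.86×10^11) = 4.11×10^-3 A.

4.11×10^-3 A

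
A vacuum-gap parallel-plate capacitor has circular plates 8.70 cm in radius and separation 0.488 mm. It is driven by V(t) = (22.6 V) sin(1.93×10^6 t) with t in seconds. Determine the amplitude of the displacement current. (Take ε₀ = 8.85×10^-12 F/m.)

0.0188 A

C = ε₀A/d = (8.85×10^-12)(0.02378)/(4.88×10^-4) = 4.313×10^-10 F; ω = 1.93×10^6 rad/s.
I_d = C dV/dt, so |I_d|_max = C V₀ ω = (4.313×10^-10)(22.6)(1.93×10^6) = 0.0188 A.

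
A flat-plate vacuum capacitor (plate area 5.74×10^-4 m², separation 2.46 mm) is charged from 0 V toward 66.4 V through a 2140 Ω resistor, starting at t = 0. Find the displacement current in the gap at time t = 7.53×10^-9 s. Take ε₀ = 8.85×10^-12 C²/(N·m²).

C = ε₀A/d = (8.85×10^-12)(5.74×10^-4)/(2.46×10^-3) = 2.065×10^-12 F and τ = RC = 4.419×10^-9 s. I_d in the gap equals the RC charging current.
I_d(t) = (V₀/R) e^(−t/τ) = 0.03103 · e^(−1.704) = 5.65×10^-3 A.

5.65×10^-3 A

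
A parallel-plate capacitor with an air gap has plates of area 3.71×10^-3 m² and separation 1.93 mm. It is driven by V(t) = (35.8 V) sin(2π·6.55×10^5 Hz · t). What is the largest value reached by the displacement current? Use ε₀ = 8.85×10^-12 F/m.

2.51×10^-3 A

C = ε₀A/d = (8.85×10^-12)(3.71×10^-3)/(1.93×10^-3) = 1.701×10^-11 F; ω = 2πf = 4.115×10^6 rad/s.
I_d = C dV/dt, so |I_d|_max = C V₀ ω = (1.701×10^-11)(35.8)(4.115×10^6) = 2.51×10^-3 A.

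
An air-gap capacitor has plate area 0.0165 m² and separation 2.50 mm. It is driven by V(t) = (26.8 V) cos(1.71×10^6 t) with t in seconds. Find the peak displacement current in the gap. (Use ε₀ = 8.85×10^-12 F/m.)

The displacement current equals the conduction current C dV/dt, which peaks at C V₀ ω.
With C = ε₀A/d = (8.85×10^-12)(0.0165)/(2.50×10^-3) = 5.841×10^-11 F and ω = 1.71×10^6 rad/s, I_d,max = (5.841×10^-11)(26.8)(1.71×10^6) = 2.68×10^-3 A.

2.68×10^-3 A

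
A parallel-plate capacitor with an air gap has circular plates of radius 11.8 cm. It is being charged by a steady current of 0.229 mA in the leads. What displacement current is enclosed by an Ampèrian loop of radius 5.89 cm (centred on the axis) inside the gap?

No conduction current crosses the gap, so I_d there equals the 2.29×10^-4 A in the leads.
The field is uniform, so I_d,enc = I_d (r/R)² = (2.29×10^-4)(5.89/11.8)² = 5.71×10^-5 A.

5.71×10^-5 A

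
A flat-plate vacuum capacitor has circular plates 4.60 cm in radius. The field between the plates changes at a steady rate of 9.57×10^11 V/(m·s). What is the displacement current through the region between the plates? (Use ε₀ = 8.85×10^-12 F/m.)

I_d = ε₀ A (dE/dt) = (8.85×10^-12)(6.648×10^-3 m²)(9.57×10^11) = 0.0563 A.

0.0563 A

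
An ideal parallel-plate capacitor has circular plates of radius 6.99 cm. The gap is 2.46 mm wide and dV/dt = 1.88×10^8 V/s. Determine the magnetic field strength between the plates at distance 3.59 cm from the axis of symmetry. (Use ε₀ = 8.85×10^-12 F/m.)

1.53×10^-8 T

dE/dt = (dV/dt)/d = 7.642×10^10 V/(m·s); I_d = ε₀(πR²)(dE/dt) = (8.85×10^-12)(0.01535)(7.642×10^10) = 0.01038 A.
∮B·dl = μ₀ I_d,enc with I_d,enc = I_d r²/R² = 2.738×10^-3 A; so B = μ₀ I_d,enc/(2πr) = 1.53×10^-8 T.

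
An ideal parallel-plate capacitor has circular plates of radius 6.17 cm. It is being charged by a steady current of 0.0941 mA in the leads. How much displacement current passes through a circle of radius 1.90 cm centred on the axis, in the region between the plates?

By continuity the displacement current in the gap matches the conduction current: I_d = 9.41×10^-5 A.
Since J_d is uniform, the enclosed fraction is (r/R)² = 0.09483, giving I_d,enc = 8.92×10^-6 A.

8.92×10^-6 A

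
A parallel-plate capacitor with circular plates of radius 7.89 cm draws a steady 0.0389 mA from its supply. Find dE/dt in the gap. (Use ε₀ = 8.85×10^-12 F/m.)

By continuity, I_d in the gap equals the 0.0389 mA flowing in the wire.
Then dE/dt = I_d/(ε₀A) = 2.25×10^8 V/(m·s).

2.25×10^8 V/(m·s)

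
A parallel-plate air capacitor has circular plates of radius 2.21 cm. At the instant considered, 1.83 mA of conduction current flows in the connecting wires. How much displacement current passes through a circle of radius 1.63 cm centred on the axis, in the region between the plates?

9.96×10^-4 A

Between the plates the displacement current equals the wire current: I_d = 1.83 mA = 1.83×10^-3 A.
The field is uniform, so I_d,enc = I_d (r/R)² = (1.83×10^-3)(1.63/2.21)² = 9.96×10^-4 A.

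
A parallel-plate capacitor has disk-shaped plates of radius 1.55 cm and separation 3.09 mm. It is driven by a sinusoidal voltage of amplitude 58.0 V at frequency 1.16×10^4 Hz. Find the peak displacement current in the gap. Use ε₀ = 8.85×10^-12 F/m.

9.14×10^-6 A

(dE/dt)_max = V₀ω/d = 1.368×10^9 V/(m·s); ω = 2πf = 7.288×10^4 rad/s.
I_d,max = ε₀ A (dE/dt)_max = (8.85×10^-12)(7.548×10^-4)(1.368×10^9) = 9.14×10^-6 A.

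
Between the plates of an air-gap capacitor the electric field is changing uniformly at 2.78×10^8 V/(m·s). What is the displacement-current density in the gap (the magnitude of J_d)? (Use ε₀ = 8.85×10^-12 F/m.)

2.46×10^-3 A/m²

J_d = ε₀ dE/dt = (8.85×10^-12)(2.78×10^8) = 2.46×10^-3 A/m².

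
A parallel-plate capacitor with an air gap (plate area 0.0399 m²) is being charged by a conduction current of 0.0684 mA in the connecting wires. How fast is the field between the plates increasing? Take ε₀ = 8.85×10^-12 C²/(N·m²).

1.94×10^8 V/(m·s)

The displacement current between the plates equals the conduction current, I_d = 0.0684 mA.
Inverting I_d = ε₀ A dE/dt gives dE/dt = 6.84×10^-5 / (8.85×10^-12 · 0.0399) = 1.94×10^8 V/(m·s).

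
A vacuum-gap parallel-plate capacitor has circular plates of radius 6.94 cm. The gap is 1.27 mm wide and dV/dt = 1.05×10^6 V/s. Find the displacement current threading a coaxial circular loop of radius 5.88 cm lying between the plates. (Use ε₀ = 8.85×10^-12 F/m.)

I_d = C dV/dt with C = ε₀πR²/d = 1.054×10^-10 F, so I_d = (1.054×10^-10)(1.05×10^6) = 1.107×10^-4 A.
The field is uniform, so I_d,enc = I_d (r/R)² = (1.107×10^-4)(5.88/6.94)² = 7.95×10^-5 A.

7.95×10^-5 A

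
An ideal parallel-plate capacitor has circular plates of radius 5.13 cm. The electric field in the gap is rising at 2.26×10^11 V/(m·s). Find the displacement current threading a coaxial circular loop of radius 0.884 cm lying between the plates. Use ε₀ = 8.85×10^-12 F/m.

4.91×10^-4 A

Through the whole plate area (πR² = 8.268×10^-3 m²), I_d = ε₀ πR² dE/dt = 0.01654 A.
The field is uniform, so I_d,enc = I_d (r/R)² = (0.01654)(0.884/5.13)² = 4.91×10^-4 A.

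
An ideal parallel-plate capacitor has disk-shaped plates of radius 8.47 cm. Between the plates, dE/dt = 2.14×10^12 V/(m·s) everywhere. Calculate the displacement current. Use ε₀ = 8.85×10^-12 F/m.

0.427 A

The displacement current is ε₀ times dΦ_E/dt = ε₀ A dE/dt = (8.85×10^-12)(0.02254)(2.14×10^12) = 0.427 A.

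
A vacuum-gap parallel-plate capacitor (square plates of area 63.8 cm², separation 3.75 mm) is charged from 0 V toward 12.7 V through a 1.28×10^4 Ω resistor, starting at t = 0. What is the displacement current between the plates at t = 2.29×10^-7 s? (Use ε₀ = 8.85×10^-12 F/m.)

3.02×10^-4 A

C = ε₀A/d = (8.85×10^-12)(6.38×10^-3)/(3.75×10^-3) = 1.506×10^-11 F, so τ = RC = 1.928×10^-7 s.
The conduction current is I(t) = (V₀/R) e^(−t/τ), and the displacement current between the plates equals it.
t/τ = 1.188; I_d = (12.7/1.28×10^4) · e^(−1.188) = (9.922×10^-4)(0.3048) = 3.02×10^-4 A.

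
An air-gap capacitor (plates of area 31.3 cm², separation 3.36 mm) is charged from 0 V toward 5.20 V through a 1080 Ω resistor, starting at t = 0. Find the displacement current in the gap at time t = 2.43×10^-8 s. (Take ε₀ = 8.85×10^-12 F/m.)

3.14×10^-4 A

C = ε₀A/d = (8.85×10^-12)(3.13×10^-3)/(3.36×10^-3) = 8.244×10^-12 F, so τ = RC = 8.904×10^-9 s.
The conduction current is I(t) = (V₀/R) e^(−t/τ), and the displacement current between the plates equals it.
t/τ = 2.729; I_d = (5.20/1080) · e^(−2.729) = (4.815×10^-3)(0.06528) = 3.14×10^-4 A.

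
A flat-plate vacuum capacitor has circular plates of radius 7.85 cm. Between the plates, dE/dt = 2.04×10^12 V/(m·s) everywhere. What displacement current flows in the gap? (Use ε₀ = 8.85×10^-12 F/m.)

0.350 A

The displacement current is ε₀ times dΦ_E/dt = ε₀ A dE/dt = (8.85×10^-12)(0.01936)(2.04×10^12) = 0.350 A.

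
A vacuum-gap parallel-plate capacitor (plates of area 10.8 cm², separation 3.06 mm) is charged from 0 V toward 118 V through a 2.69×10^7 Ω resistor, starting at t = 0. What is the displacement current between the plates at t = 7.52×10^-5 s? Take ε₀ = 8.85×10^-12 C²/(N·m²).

1.79×10^-6 A

C = ε₀A/d = (8.85×10^-12)(1.08×10^-3)/(3.06×10^-3) = 3.124×10^-12 F, so τ = RC = 8.404×10^-5 s.
The conduction current is I(t) = (V₀/R) e^(−t/τ), and the displacement current between the plates equals it.
t/τ = 0.8948; I_d = (118/2.69×10^7) · e^(−0.8948) = (4.387×10^-6)(0.4087) = 1.79×10^-6 A.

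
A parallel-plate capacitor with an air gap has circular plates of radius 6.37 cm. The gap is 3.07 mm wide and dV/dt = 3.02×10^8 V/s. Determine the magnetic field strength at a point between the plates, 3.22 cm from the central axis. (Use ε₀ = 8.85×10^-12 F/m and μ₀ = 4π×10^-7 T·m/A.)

1.76×10^-8 T

I_d = C dV/dt with C = ε₀πR²/d = 3.675×10^-11 F, so I_d = (3.675×10^-11)(3.02×10^8) = 0.01110 A.
∮B·dl = μ₀ I_d,enc with I_d,enc = I_d r²/R² = 2.836×10^-3 A; so B = μ₀ I_d,enc/(2πr) = 1.76×10^-8 T.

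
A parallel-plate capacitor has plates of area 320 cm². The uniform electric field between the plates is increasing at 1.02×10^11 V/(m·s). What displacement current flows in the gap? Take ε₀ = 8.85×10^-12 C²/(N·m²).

I_d = ε₀ A (dE/dt) = (8.85×10^-12)(0.0320 m²)(1.02×10^11) = 0.0289 A.

0.0289 A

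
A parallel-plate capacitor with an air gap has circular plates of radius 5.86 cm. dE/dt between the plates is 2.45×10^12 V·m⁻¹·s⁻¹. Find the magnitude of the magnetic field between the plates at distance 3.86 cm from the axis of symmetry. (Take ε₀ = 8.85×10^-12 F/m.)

Total displacement current: I_d = ε₀(πR²)(dE/dt) = (8.85×10^-12)(0.01079)(2.45×10^12) = 0.2340 A.
An Ampèrian loop of radius r encloses a fraction (r/R)² of I_d. Then B·2πr = μ₀ I_d (r/R)², giving B = μ₀ I_d r/(2πR²) = 5.26×10^-7 T.

5.26×10^-7 T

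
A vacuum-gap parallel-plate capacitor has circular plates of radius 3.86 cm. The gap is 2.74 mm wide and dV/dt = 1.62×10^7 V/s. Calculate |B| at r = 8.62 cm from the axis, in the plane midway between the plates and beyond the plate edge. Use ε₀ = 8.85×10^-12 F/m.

5.68×10^-10 T

With E = V/d, dE/dt = 5.912×10^9 V/(m·s) and πR² = 4.681×10^-3 m², giving I_d = ε₀ πR² dE/dt = 2.449×10^-4 A.
With r > R the enclosed displacement current is the full I_d; B = μ₀ I_d / (2πr) = 5.68×10^-10 T.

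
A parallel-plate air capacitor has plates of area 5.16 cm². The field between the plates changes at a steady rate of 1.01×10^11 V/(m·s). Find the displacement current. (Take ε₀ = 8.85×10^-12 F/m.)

The displacement current is ε₀ times dΦ_E/dt = ε₀ A dE/dt = (8.85×10^-12)(5.16×10^-4)(1.01×10^11) = 4.61×10^-4 A.

4.61×10^-4 A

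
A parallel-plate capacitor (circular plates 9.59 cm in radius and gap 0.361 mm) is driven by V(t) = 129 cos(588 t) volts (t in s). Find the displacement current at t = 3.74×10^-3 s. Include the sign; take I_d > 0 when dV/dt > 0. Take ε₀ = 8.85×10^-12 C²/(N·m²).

C = ε₀A/d = (8.85×10^-12)(0.02889)/(3.61×10^-4) = 7.082×10^-10 F. dV/dt = V₀ω·−sin(ωt); at ωt = 2.19912 rad this factor is -0.8090.
I_d = C dV/dt = (7.082×10^-10)(129)(588)(-0.8090) = -4.35×10^-5 A.

-4.35×10^-5 A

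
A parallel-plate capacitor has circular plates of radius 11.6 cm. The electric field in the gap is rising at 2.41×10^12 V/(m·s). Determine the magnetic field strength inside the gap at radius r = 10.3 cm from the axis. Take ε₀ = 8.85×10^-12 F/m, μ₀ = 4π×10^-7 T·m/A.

1.38×10^-6 T

Through the whole plate area (πR² = 0.04227 m²), I_d = ε₀ πR² dE/dt = 0.9016 A.
An Ampèrian loop of radius r encloses a fraction (r/R)² of I_d. Then B·2πr = μ₀ I_d (r/R)², giving B = μ₀ I_d r/(2πR²) = 1.38×10^-6 T.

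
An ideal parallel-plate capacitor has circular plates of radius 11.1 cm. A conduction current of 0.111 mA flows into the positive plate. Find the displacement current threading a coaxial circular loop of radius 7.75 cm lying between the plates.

By continuity the displacement current in the gap matches the conduction current: I_d = 1.11×10^-4 A.
The field is uniform, so I_d,enc = I_d (r/R)² = (1.11×10^-4)(7.75/11.1)² = 5.41×10^-5 A.

5.41×10^-5 A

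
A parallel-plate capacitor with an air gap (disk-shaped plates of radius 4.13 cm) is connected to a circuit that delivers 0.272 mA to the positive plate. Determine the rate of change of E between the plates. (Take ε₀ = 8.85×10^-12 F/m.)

5.74×10^9 V/(m·s)

The displacement current between the plates equals the conduction current, I_d = 0.272 mA.
Since I_d = ε₀ A dE/dt, dE/dt = I_d/(ε₀A) = (2.72×10^-4)/((8.85×10^-12)(5.359×10^-3)) = 5.74×10^9 V/(m·s).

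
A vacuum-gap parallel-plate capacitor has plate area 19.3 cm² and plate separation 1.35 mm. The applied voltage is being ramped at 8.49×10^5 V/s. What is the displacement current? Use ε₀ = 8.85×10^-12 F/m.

1.07×10^-5 A

C = ε₀A/d = (8.85×10^-12)(1.93×10^-3)/(1.35×10^-3) = 1.265×10^-11 F.
I_d = C dV/dt = (1.265×10^-11)(8.49×10^5) = 1.07×10^-5 A.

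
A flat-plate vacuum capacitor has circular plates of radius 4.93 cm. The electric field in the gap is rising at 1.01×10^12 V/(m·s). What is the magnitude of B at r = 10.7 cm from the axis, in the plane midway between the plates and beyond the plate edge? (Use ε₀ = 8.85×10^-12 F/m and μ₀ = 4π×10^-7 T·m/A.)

Total displacement current: I_d = ε₀(πR²)(dE/dt) = (8.85×10^-12)(7.636×10^-3)(1.01×10^12) = 0.06825 A.
Outside the plates the loop encloses all of I_d, so B·2πr = μ₀ I_d and B = 1.28×10^-7 T.

1.28×10^-7 T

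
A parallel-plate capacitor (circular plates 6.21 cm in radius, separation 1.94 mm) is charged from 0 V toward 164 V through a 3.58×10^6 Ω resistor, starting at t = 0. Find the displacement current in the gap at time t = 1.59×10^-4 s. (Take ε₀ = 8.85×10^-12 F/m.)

2.05×10^-5 A

With C = ε₀A/d = (8.85×10^-12)(0.01212)/(1.94×10^-3) = 5.529×10^-11 F, the time constant is τ = RC = 1.979×10^-4 s, so t/τ = 0.8034 and e^(−t/τ) = 0.4478.
I_d = I_cond = (V₀/R) e^(−t/τ) = (4.581×10^-5)(0.4478) = 2.05×10^-5 A.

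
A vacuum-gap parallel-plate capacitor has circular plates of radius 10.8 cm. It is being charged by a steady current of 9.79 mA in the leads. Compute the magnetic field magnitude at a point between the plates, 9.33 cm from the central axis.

1.57×10^-8 T

No conduction current crosses the gap, so I_d there equals the 9.79×10^-3 A in the leads.
An Ampèrian loop of radius r encloses a fraction (r/R)² of I_d. Then B·2πr = μ₀ I_d (r/R)², giving B = μ₀ I_d r/(2πR²) = 1.57×10^-8 T.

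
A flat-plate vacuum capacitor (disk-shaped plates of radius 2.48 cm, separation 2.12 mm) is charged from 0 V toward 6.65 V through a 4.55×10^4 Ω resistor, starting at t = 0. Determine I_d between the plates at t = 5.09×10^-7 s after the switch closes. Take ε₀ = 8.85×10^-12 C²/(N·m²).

3.65×10^-5 A

With C = ε₀A/d = (8.85×10^-12)(1.932×10^-3)/(2.12×10^-3) = 8.065×10^-12 F, the time constant is τ = RC = 3.670×10^-7 s, so t/τ = 1.387 and e^(−t/τ) = 0.2498.
I_d = I_cond = (V₀/R) e^(−t/τ) = (1.462×10^-4)(0.2498) = 3.65×10^-5 A.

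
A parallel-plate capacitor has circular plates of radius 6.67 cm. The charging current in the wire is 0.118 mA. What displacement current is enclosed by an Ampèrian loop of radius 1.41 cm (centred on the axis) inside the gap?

Between the plates the displacement current equals the wire current: I_d = 0.118 mA = 1.18×10^-4 A.
Since J_d is uniform, the enclosed fraction is (r/R)² = 0.04469, giving I_d,enc = 5.27×10^-6 A.

5.27×10^-6 A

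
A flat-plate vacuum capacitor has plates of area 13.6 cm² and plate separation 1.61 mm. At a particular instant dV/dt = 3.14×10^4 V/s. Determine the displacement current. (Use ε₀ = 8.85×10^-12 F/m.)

The field between the plates is E = V/d, so dE/dt = (3.14×10^4)/(1.61×10^-3 m) = 1.950×10^7 V/(m·s).
I_d = ε₀ A (dE/dt) = (8.85×10^-12)(1.36×10^-3)(1.950×10^7) = 2.35×10^-7 A.

2.35×10^-7 A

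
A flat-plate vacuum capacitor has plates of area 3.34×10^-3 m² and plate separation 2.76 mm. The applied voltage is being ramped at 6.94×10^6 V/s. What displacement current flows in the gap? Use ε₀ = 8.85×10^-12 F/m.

7.43×10^-5 A

The field between the plates is E = V/d, so dE/dt = (6.94×10^6)/(2.76×10^-3 m) = 2.514×10^9 V/(m·s).
I_d = ε₀ A (dE/dt) = (8.85×10^-12)(3.34×10^-3)(2.514×10^9) = 7.43×10^-5 A.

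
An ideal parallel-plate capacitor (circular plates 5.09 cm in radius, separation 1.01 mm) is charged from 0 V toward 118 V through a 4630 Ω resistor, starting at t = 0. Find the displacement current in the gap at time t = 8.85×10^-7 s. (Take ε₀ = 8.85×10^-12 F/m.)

1.75×10^-3 A

C = ε₀A/d = (8.85×10^-12)(8.139×10^-3)/(1.01×10^-3) = 7.132×10^-11 F and τ = RC = 3.302×10^-7 s. I_d in the gap equals the RC charging current.
I_d(t) = (V₀/R) e^(−t/τ) = 0.02549 · e^(−2.680) = 1.75×10^-3 A.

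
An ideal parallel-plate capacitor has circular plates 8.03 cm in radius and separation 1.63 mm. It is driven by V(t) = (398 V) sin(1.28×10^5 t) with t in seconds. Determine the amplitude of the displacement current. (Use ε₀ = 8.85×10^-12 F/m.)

5.60×10^-3 A

The displacement current equals the conduction current C dV/dt, which peaks at C V₀ ω.
With C = ε₀A/d = (8.85×10^-12)(0.02026)/(1.63×10^-3) = 1.100×10^-10 F and ω = 1.28×10^5 rad/s, I_d,max = (1.100×10^-10)(398)(1.28×10^5) = 5.60×10^-3 A.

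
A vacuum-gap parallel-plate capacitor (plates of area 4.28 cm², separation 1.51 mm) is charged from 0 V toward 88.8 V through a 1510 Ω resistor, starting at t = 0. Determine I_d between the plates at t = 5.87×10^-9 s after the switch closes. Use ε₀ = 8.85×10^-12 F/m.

0.0125 A

C = ε₀A/d = (8.85×10^-12)(4.28×10^-4)/(1.51×10^-3) = 2.508×10^-12 F and τ = RC = 3.787×10^-9 s. I_d in the gap equals the RC charging current.
I_d(t) = (V₀/R) e^(−t/τ) = 0.05881 · e^(−1.550) = 0.0125 A.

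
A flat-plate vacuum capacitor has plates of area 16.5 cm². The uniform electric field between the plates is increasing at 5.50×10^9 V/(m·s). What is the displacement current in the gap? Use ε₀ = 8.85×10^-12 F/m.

8.03×10^-5 A

The displacement current is ε₀ times dΦ_E/dt = ε₀ A dE/dt = (8.85×10^-12)(1.65×10^-3)(5.50×10^9) = 8.03×10^-5 A.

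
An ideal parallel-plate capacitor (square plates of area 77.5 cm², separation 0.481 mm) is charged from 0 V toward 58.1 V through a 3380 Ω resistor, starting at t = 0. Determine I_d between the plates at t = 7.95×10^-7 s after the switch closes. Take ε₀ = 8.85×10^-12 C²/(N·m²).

3.30×10^-3 A

With C = ε₀A/d = (8.85×10^-12)(7.75×10^-3)/(4.81×10^-4) = 1.426×10^-10 F, the time constant is τ = RC = 4.820×10^-7 s, so t/τ = 1.649 and e^(−t/τ) = 0.1922.
I_d = I_cond = (V₀/R) e^(−t/τ) = (0.01719)(0.1922) = 3.30×10^-3 A.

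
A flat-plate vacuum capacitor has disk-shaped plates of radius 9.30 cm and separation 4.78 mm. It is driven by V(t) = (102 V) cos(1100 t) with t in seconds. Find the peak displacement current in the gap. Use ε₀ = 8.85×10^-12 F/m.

5.64×10^-6 A

The displacement current equals the conduction current C dV/dt, which peaks at C V₀ ω.
With C = ε₀A/d = (8.85×10^-12)(0.02717)/(4.78×10^-3) = 5.030×10^-11 F and ω = 1100 rad/s, I_d,max = (5.030×10^-11)(102)(1100) = 5.64×10^-6 A.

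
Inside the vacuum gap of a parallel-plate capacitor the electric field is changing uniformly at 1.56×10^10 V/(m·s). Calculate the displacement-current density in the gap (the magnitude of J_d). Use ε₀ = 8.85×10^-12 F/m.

0.138 A/m²

J_d = ε₀ ∂E/∂t, so J_d = 0.138 A/m².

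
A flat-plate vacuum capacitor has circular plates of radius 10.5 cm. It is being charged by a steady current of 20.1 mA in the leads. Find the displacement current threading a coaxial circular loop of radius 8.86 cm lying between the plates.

By continuity the displacement current in the gap matches the conduction current: I_d = 0.0201 A.
The field is uniform, so I_d,enc = I_d (r/R)² = (0.0201)(8.86/10.5)² = 0.0143 A.

0.0143 A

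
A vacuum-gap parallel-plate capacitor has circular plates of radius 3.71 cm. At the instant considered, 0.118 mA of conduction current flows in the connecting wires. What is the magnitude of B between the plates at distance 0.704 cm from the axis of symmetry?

No conduction current crosses the gap, so I_d there equals the 1.18×10^-4 A in the leads.
∮B·dl = μ₀ I_d,enc with I_d,enc = I_d r²/R² = 4.249×10^-6 A; so B = μ₀ I_d,enc/(2πr) = 1.21×10^-10 T.

1.21×10^-10 T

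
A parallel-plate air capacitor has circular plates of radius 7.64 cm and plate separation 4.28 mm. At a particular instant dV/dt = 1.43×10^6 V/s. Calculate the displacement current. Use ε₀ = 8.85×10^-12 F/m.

The field between the plates is E = V/d, so dE/dt = (1.43×10^6)/(4.28×10^-3 m) = 3.341×10^8 V/(m·s).
I_d = ε₀ A (dE/dt) = (8.85×10^-12)(0.01834)(3.341×10^8) = 5.42×10^-5 A.

5.42×10^-5 A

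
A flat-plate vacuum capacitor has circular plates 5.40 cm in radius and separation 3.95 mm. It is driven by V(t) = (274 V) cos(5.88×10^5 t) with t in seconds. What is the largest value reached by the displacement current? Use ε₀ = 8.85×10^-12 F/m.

C = ε₀A/d = (8.85×10^-12)(9.161×10^-3)/(3.95×10^-3) = 2.053×10^-11 F; ω = 5.88×10^5 rad/s.
I_d = C dV/dt, so |I_d|_max = C V₀ ω = (2.053×10^-11)(274)(5.88×10^5) = 3.31×10^-3 A.

3.31×10^-3 A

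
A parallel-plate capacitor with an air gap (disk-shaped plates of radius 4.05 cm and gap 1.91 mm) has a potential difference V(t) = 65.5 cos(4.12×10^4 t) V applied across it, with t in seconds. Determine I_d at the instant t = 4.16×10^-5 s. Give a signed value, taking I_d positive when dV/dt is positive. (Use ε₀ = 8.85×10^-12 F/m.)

C = ε₀A/d = (8.85×10^-12)(5.153×10^-3)/(1.91×10^-3) = 2.388×10^-11 F. dV/dt = V₀ω·−sin(ωt); at ωt = 1.71392 rad this factor is -0.9898.
I_d = C dV/dt = (2.388×10^-11)(65.5)(4.12×10^4)(-0.9898) = -6.38×10^-5 A.

-6.38×10^-5 A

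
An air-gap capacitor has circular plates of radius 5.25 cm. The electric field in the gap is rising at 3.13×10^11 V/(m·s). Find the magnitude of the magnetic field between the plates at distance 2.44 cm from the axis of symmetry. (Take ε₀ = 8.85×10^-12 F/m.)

I_d = ε₀ dΦ_E/dt = ε₀ πR² (dE/dt) = (8.85×10^-12)(8.659×10^-3)(3.13×10^11) = 0.02399 A through the full plate area.
For r < R the Ampère–Maxwell law gives B(2πr) = μ₀ I_d (r²/R²), so B = μ₀ I_d r/(2πR²) = (4π×10^-7)(0.02399)(0.0244)/(2π·0.0525²) = 4.25×10^-8 T.

4.25×10^-8 T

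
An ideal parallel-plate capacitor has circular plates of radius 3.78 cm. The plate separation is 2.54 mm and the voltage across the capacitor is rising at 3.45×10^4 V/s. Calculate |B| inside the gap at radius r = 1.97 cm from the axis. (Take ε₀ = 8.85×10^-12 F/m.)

1.49×10^-12 T

dE/dt = (dV/dt)/d = 1.358×10^7 V/(m·s); I_d = ε₀(πR²)(dE/dt) = (8.85×10^-12)(4.489×10^-3)(1.358×10^7) = 5.395×10^-7 A.
For r < R the Ampère–Maxwell law gives B(2πr) = μ₀ I_d (r²/R²), so B = μ₀ I_d r/(2πR²) = (4π×10^-7)(5.395×10^-7)(0.0197)/(2π·0.0378²) = 1.49×10^-12 T.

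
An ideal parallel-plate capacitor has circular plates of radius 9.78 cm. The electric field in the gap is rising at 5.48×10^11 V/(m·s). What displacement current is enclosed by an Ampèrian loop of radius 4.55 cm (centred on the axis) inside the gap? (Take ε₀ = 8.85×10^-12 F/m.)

I_d = ε₀ dΦ_E/dt = ε₀ πR² (dE/dt) = (8.85×10^-12)(0.03005)(5.48×10^11) = 0.1457 A through the full plate area.
Through an area πr² the displacement current is I_d·(πr²/πR²) = I_d (r/R)² = 0.0315 A.

0.0315 A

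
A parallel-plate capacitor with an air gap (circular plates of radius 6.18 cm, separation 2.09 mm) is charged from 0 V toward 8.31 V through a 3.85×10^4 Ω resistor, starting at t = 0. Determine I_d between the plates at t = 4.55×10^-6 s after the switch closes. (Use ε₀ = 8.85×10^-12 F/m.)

C = ε₀A/d = (8.85×10^-12)(0.01200)/(2.09×10^-3) = 5.081×10^-11 F and τ = RC = 1.956×10^-6 s. I_d in the gap equals the RC charging current.
I_d(t) = (V₀/R) e^(−t/τ) = 2.158×10^-4 · e^(−2.326) = 2.11×10^-5 A.

2.11×10^-5 A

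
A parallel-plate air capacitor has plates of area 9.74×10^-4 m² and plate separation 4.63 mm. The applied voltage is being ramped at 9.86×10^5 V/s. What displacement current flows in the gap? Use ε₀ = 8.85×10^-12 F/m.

1.84×10^-6 A

E = V/d so dE/dt = (dV/dt)/d = 2.130×10^8 V/(m·s), and I_d = ε₀ A dE/dt = (8.85×10^-12)(9.74×10^-4)(2.130×10^8) = 1.84×10^-6 A.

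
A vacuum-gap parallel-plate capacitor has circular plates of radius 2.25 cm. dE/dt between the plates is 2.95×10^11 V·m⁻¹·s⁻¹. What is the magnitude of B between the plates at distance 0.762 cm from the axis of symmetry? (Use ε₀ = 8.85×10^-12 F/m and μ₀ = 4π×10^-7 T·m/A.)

1.25×10^-8 T

I_d = ε₀ dΦ_E/dt = ε₀ πR² (dE/dt) = (8.85×10^-12)(1.590×10^-3)(2.95×10^11) = 4.151×10^-3 A through the full plate area.
An Ampèrian loop of radius r encloses a fraction (r/R)² of I_d. Then B·2πr = μ₀ I_d (r/R)², giving B = μ₀ I_d r/(2πR²) = 1.25×10^-8 T.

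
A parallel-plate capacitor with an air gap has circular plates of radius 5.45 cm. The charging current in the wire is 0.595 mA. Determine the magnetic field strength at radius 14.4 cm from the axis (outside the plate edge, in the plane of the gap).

Between the plates the displacement current equals the wire current: I_d = 0.595 mA = 5.95×10^-4 A.
With r > R the enclosed displacement current is the full I_d; B = μ₀ I_d / (2πr) = 8.26×10^-10 T.

8.26×10^-10 T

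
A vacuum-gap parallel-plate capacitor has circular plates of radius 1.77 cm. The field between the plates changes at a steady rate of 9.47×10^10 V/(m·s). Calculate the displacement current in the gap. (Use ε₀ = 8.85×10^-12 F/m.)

I_d = ε₀ A (dE/dt) = (8.85×10^-12)(9.842×10^-4 m²)(9.47×10^10) = 8.25×10^-4 A.

8.25×10^-4 A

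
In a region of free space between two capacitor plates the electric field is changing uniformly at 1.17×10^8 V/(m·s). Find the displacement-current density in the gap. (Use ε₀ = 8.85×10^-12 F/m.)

J_d = ε₀ ∂E/∂t, so J_d = 1.04×10^-3 A/m².

1.04×10^-3 A/m²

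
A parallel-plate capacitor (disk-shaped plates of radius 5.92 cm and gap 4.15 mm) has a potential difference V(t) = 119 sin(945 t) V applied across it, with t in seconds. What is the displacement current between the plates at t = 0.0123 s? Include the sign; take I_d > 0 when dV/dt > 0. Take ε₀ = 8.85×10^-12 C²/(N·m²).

C = ε₀A/d = (8.85×10^-12)(0.01101)/(4.15×10^-3) = 2.348×10^-11 F. dV/dt = V₀ω·cos(ωt); at ωt = 11.6235 rad this factor is 0.5875.
I_d = C dV/dt = (2.348×10^-11)(119)(945)(0.5875) = 1.55×10^-6 A.

1.55×10^-6 A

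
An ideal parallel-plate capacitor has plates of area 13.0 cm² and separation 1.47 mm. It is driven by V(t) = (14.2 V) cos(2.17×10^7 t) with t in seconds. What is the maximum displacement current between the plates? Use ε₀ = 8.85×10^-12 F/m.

C = ε₀A/d = (8.85×10^-12)(1.30×10^-3)/(1.47×10^-3) = 7.827×10^-12 F; ω = 2.17×10^7 rad/s.
I_d = C dV/dt, so |I_d|_max = C V₀ ω = (7.827×10^-12)(14.2)(2.17×10^7) = 2.41×10^-3 A.

2.41×10^-3 A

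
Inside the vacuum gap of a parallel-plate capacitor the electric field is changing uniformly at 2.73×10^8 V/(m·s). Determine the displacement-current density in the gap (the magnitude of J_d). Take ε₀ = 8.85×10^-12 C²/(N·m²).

2.42×10^-3 A/m²

J_d = ε₀ dE/dt = (8.85×10^-12)(2.73×10^8) = 2.42×10^-3 A/m².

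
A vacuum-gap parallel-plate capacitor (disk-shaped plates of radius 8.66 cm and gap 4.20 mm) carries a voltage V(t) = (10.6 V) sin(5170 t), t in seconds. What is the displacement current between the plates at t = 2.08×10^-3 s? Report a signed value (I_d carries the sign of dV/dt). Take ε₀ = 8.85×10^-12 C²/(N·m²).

-6.52×10^-7 A

dV/dt = (10.6)(5170)·cos(10.7536) = -1.313×10^4 V/s.
I_d = C dV/dt with C = ε₀A/d = (8.85×10^-12)(0.02356)/(4.20×10^-3) = 4.964×10^-11 F, so I_d = (4.964×10^-11)(-1.313×10^4) = -6.52×10^-7 A.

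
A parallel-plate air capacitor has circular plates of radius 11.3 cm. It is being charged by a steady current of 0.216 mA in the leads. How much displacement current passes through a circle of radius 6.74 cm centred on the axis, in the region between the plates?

7.68×10^-5 A

Between the plates the displacement current equals the wire current: I_d = 0.216 mA = 2.16×10^-4 A.
The field is uniform, so I_d,enc = I_d (r/R)² = (2.16×10^-4)(6.74/11.3)² = 7.68×10^-5 A.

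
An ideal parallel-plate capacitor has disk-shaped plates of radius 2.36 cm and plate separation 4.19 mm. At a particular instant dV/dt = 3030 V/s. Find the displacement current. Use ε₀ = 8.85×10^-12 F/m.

1.12×10^-8 A

The displacement current equals the charging current C dV/dt. With C = ε₀A/d = (8.85×10^-12)(1.750×10^-3)/(4.19×10^-3) = 3.696×10^-12 F, I_d = (3.696×10^-12)(3030) = 1.12×10^-8 A.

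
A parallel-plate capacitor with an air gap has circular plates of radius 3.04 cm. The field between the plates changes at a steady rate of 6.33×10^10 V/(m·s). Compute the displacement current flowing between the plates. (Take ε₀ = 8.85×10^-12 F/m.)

The displacement current is ε₀ times dΦ_E/dt = ε₀ A dE/dt = (8.85×10^-12)(2.903×10^-3)(6.33×10^10) = 1.63×10^-3 A.

1.63×10^-3 A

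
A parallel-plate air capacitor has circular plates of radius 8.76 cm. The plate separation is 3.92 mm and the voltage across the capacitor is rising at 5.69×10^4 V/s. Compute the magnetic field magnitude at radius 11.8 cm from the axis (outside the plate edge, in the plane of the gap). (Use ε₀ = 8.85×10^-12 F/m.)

5.25×10^-12 T

dE/dt = (dV/dt)/d = 1.452×10^7 V/(m·s); I_d = ε₀(πR²)(dE/dt) = (8.85×10^-12)(0.02411)(1.452×10^7) = 3.098×10^-6 A.
For r ≥ R the full I_d is enclosed: B = μ₀ I_d/(2πr) = (4π×10^-7)(3.098×10^-6)/(2π·0.118) = 5.25×10^-12 T.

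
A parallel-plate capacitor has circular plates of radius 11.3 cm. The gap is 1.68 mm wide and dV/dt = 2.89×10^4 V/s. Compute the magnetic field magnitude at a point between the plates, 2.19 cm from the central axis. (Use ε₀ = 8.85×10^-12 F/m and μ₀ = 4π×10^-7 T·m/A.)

2.09×10^-12 T

With E = V/d, dE/dt = 1.720×10^7 V/(m·s) and πR² = 0.04011 m², giving I_d = ε₀ πR² dE/dt = 6.106×10^-6 A.
For r < R the Ampère–Maxwell law gives B(2πr) = μ₀ I_d (r²/R²), so B = μ₀ I_d r/(2πR²) = (4π×10^-7)(6.106×10^-6)(0.0219)/(2π·0.113²) = 2.09×10^-12 T.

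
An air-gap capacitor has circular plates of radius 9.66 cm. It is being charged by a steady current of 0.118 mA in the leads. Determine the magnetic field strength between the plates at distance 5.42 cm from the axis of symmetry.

1.37×10^-10 T

By continuity the displacement current in the gap matches the conduction current: I_d = 1.18×10^-4 A.
∮B·dl = μ₀ I_d,enc with I_d,enc = I_d r²/R² = 3.715×10^-5 A; so B = μ₀ I_d,enc/(2πr) = 1.37×10^-10 T.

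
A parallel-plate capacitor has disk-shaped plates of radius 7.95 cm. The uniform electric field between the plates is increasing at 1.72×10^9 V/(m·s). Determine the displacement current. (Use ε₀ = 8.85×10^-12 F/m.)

The displacement current is ε₀ times dΦ_E/dt = ε₀ A dE/dt = (8.85×10^-12)(0.01986)(1.72×10^9) = 3.02×10^-4 A.

3.02×10^-4 A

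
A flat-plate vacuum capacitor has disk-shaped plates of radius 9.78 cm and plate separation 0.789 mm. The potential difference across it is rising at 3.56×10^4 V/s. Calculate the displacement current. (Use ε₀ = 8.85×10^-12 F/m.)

C = ε₀A/d = (8.85×10^-12)(0.03005)/(7.89×10^-4) = 3.371×10^-10 F.
I_d = C dV/dt = (3.371×10^-10)(3.56×10^4) = 1.20×10^-5 A.

1.20×10^-5 A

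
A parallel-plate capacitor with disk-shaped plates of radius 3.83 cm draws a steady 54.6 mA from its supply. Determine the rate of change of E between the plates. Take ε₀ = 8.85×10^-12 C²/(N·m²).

The displacement current between the plates equals the conduction current, I_d = 54.6 mA.
Then dE/dt = I_d/(ε₀A) = 1.34×10^12 V/(m·s).

1.34×10^12 V/(m·s)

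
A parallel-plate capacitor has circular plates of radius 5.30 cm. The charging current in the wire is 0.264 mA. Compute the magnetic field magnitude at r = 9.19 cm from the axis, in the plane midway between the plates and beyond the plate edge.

5.75×10^-10 T

By continuity the displacement current in the gap matches the conduction current: I_d = 2.64×10^-4 A.
Outside the plates the loop encloses all of I_d, so B·2πr = μ₀ I_d and B = 5.75×10^-10 T.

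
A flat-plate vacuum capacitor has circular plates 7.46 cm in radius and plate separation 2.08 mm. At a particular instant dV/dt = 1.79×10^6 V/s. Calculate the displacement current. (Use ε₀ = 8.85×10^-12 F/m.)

1.33×10^-4 A

The displacement current equals the charging current C dV/dt. With C = ε₀A/d = (8.85×10^-12)(0.01748)/(2.08×10^-3) = 7.437×10^-11 F, I_d = (7.437×10^-11)(1.79×10^6) = 1.33×10^-4 A.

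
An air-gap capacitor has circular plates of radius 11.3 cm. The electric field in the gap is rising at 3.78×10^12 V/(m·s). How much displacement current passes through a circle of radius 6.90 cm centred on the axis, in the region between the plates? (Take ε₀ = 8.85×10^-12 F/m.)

I_d = ε₀ dΦ_E/dt = ε₀ πR² (dE/dt) = (8.85×10^-12)(0.04011)(3.78×10^12) = 1.342 A through the full plate area.
The field is uniform, so I_d,enc = I_d (r/R)² = (1.342)(6.90/11.3)² = 0.500 A.

0.500 A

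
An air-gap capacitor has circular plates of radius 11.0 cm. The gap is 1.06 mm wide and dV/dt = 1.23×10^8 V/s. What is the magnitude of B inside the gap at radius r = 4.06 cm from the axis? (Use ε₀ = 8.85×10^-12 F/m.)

2.62×10^-8 T

dE/dt = (dV/dt)/d = 1.160×10^11 V/(m·s); I_d = ε₀(πR²)(dE/dt) = (8.85×10^-12)(0.03801)(1.160×10^11) = 0.03902 A.
∮B·dl = μ₀ I_d,enc with I_d,enc = I_d r²/R² = 5.316×10^-3 A; so B = μ₀ I_d,enc/(2πr) = 2.62×10^-8 T.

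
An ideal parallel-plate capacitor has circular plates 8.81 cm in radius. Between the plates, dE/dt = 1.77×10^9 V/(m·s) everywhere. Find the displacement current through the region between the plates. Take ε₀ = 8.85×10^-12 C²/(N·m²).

3.82×10^-4 A

With a uniform field, Φ_E = EA, so I_d = ε₀ A dE/dt = 3.82×10^-4 A.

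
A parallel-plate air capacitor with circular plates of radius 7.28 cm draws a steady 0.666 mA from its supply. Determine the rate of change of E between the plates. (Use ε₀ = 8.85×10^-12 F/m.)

4.52×10^9 V/(m·s)

By continuity, I_d in the gap equals the 0.666 mA flowing in the wire.
Inverting I_d = ε₀ A dE/dt gives dE/dt = 6.66×10^-4 / (8.85×10^-12 · 0.01665) = 4.52×10^9 V/(m·s).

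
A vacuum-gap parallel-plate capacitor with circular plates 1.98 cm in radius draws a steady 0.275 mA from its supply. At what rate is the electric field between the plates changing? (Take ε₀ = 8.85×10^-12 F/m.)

The displacement current between the plates equals the conduction current, I_d = 0.275 mA.
Then dE/dt = I_d/(ε₀A) = 2.52×10^10 V/(m·s).

2.52×10^10 V/(m·s)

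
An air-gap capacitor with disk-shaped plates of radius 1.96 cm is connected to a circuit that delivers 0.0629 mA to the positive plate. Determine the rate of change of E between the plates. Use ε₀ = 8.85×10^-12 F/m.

5.89×10^9 V/(m·s)

The displacement current between the plates equals the conduction current, I_d = 0.0629 mA.
Since I_d = ε₀ A dE/dt, dE/dt = I_d/(ε₀A) = (6.29×10^-5)/((8.85×10^-12)(1.207×10^-3)) = 5.89×10^9 V/(m·s).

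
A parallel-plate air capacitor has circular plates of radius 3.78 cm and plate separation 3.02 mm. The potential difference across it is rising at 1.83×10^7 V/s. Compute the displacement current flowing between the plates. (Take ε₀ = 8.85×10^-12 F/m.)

2.41×10^-4 A

E = V/d so dE/dt = (dV/dt)/d = 6.060×10^9 V/(m·s), and I_d = ε₀ A dE/dt = (8.85×10^-12)(4.489×10^-3)(6.060×10^9) = 2.41×10^-4 A.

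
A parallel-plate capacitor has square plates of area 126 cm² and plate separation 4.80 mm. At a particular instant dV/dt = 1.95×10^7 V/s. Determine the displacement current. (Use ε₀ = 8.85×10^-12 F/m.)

4.53×10^-4 A

E = V/d so dE/dt = (dV/dt)/d = 4.063×10^9 V/(m·s), and I_d = ε₀ A dE/dt = (8.85×10^-12)(0.0126)(4.063×10^9) = 4.53×10^-4 A.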